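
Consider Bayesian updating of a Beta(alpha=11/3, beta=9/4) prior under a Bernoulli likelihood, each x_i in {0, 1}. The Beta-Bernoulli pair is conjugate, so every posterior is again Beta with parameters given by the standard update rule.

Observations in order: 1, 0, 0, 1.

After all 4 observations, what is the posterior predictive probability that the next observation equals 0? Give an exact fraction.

3/7

obs 1: x=1 → posterior Beta(14/3, 9/4)
obs 2: x=0 → posterior Beta(14/3, 13/4)
obs 3: x=0 → posterior Beta(14/3, 17/4)
obs 4: x=1 → posterior Beta(17/3, 17/4)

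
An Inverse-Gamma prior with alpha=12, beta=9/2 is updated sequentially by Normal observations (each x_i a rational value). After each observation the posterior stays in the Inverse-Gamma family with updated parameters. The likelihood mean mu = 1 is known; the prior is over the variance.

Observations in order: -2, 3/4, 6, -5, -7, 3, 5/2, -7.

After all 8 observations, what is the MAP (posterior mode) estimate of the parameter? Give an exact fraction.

obs 1: x=-2 → posterior Inverse-Gamma(25/2, 9)
obs 2: x=3/4 → posterior Inverse-Gamma(13, 289/32)
obs 3: x=6 → posterior Inverse-Gamma(27/2, 689/32)
obs 4: x=-5 → posterior Inverse-Gamma(14, 1265/32)
obs 5: x=-7 → posterior Inverse-Gamma(29/2, 2289/32)
obs 6: x=3 → posterior Inverse-Gamma(15, 2353/32)
obs 7: x=5/2 → posterior Inverse-Gamma(31/2, 2389/32)
obs 8: x=-7 → posterior Inverse-Gamma(16, 3413/32)

3413/544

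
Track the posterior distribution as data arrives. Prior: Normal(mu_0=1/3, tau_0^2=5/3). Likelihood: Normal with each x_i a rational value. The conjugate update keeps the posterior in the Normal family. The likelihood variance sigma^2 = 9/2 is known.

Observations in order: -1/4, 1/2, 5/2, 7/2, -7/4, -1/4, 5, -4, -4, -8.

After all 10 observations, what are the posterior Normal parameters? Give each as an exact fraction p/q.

mu_0=-117/254, tau_0^2=45/127

obs 1: x=-1/4 → posterior Normal(13/74, 45/37)
obs 2: x=1/2 → posterior Normal(23/94, 45/47)
obs 3: x=5/2 → posterior Normal(73/114, 15/19)
obs 4: x=7/2 → posterior Normal(143/134, 45/67)
obs 5: x=-7/4 → posterior Normal(54/77, 45/77)
obs 6: x=-1/4 → posterior Normal(103/174, 15/29)
obs 7: x=5 → posterior Normal(203/194, 45/97)
obs 8: x=-4 → posterior Normal(123/214, 45/107)
obs 9: x=-4 → posterior Normal(43/234, 5/13)
obs 10: x=-8 → posterior Normal(-117/254, 45/127)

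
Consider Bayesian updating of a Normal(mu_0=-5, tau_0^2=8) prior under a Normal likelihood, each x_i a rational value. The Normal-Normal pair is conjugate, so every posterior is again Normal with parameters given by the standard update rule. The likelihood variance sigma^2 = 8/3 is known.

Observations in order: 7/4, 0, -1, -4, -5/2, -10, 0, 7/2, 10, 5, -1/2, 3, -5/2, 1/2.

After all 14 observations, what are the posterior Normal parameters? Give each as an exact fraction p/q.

obs 1: x=7/4 → posterior Normal(1/16, 2)
obs 2: x=0 → posterior Normal(1/28, 8/7)
obs 3: x=-1 → posterior Normal(-11/40, 4/5)
obs 4: x=-4 → posterior Normal(-59/52, 8/13)
obs 5: x=-5/2 → posterior Normal(-89/64, 1/2)
obs 6: x=-10 → posterior Normal(-11/4, 8/19)
obs 7: x=0 → posterior Normal(-19/8, 4/11)
obs 8: x=7/2 → posterior Normal(-167/100, 8/25)
obs 9: x=10 → posterior Normal(-47/112, 2/7)
obs 10: x=5 → posterior Normal(13/124, 8/31)
obs 11: x=-1/2 → posterior Normal(7/136, 4/17)
obs 12: x=3 → posterior Normal(43/148, 8/37)
obs 13: x=-5/2 → posterior Normal(13/160, 1/5)
obs 14: x=1/2 → posterior Normal(19/172, 8/43)

mu_0=19/172, tau_0^2=8/43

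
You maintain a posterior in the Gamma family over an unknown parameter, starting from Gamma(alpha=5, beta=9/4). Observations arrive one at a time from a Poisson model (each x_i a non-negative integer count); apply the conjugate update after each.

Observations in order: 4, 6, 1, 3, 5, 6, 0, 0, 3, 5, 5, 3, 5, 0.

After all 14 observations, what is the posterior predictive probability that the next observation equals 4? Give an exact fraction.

obs 1: x=4 → posterior Gamma(9, 13/4)
obs 2: x=6 → posterior Gamma(15, 17/4)
obs 3: x=1 → posterior Gamma(16, 21/4)
obs 4: x=3 → posterior Gamma(19, 25/4)
obs 5: x=5 → posterior Gamma(24, 29/4)
obs 6: x=6 → posterior Gamma(30, 33/4)
obs 7: x=0 → posterior Gamma(30, 37/4)
obs 8: x=0 → posterior Gamma(30, 41/4)
obs 9: x=3 → posterior Gamma(33, 45/4)
obs 10: x=5 → posterior Gamma(38, 49/4)
obs 11: x=5 → posterior Gamma(43, 53/4)
obs 12: x=3 → posterior Gamma(46, 57/4)
obs 13: x=5 → posterior Gamma(51, 61/4)
obs 14: x=0 → posterior Gamma(51, 65/4)

861964336466015777689246614071881654970194757125634945209751663242059294134378433227539062500000000/5073833673237834761254749296292119456711577943821988518731529519400268776217803092013256318946240087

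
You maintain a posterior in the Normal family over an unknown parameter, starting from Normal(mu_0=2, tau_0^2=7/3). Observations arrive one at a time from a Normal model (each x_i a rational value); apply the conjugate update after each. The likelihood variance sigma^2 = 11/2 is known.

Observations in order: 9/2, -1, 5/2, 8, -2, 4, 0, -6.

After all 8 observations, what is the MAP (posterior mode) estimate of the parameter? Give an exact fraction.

obs 1: x=9/2 → posterior Normal(129/47, 77/47)
obs 2: x=-1 → posterior Normal(115/61, 77/61)
obs 3: x=5/2 → posterior Normal(2, 77/75)
obs 4: x=8 → posterior Normal(262/89, 77/89)
obs 5: x=-2 → posterior Normal(234/103, 77/103)
obs 6: x=4 → posterior Normal(290/117, 77/117)
obs 7: x=0 → posterior Normal(290/131, 77/131)
obs 8: x=-6 → posterior Normal(206/145, 77/145)

206/145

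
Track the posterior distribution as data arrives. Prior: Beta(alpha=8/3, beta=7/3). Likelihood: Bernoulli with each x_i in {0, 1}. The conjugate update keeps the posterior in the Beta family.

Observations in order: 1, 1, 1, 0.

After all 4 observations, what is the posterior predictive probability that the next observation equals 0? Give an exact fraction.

obs 1: x=1 → posterior Beta(11/3, 7/3)
obs 2: x=1 → posterior Beta(14/3, 7/3)
obs 3: x=1 → posterior Beta(17/3, 7/3)
obs 4: x=0 → posterior Beta(17/3, 10/3)

10/27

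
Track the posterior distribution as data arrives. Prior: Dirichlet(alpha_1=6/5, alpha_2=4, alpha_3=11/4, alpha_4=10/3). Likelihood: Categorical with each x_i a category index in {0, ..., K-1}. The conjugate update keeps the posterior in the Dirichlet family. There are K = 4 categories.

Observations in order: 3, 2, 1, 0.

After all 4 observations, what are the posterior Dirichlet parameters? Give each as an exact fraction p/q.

alpha_1=11/5, alpha_2=5, alpha_3=15/4, alpha_4=13/3

obs 1: x=3 → posterior Dirichlet(6/5, 4, 11/4, 13/3)
obs 2: x=2 → posterior Dirichlet(6/5, 4, 15/4, 13/3)
obs 3: x=1 → posterior Dirichlet(6/5, 5, 15/4, 13/3)
obs 4: x=0 → posterior Dirichlet(11/5, 5, 15/4, 13/3)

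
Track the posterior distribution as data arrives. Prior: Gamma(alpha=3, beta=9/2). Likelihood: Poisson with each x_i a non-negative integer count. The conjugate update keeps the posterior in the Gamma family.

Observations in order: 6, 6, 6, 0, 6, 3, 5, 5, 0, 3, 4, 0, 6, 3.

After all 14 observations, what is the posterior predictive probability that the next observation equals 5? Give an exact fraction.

384271489322995939058063207866503759420431985160330948504300419583239322878406894122687025531648/3782855689477816198845175552421554556939410890183319458981733950720453390270952564313062164144813

obs 1: x=6 → posterior Gamma(9, 11/2)
obs 2: x=6 → posterior Gamma(15, 13/2)
obs 3: x=6 → posterior Gamma(21, 15/2)
obs 4: x=0 → posterior Gamma(21, 17/2)
obs 5: x=6 → posterior Gamma(27, 19/2)
obs 6: x=3 → posterior Gamma(30, 21/2)
obs 7: x=5 → posterior Gamma(35, 23/2)
obs 8: x=5 → posterior Gamma(40, 25/2)
obs 9: x=0 → posterior Gamma(40, 27/2)
obs 10: x=3 → posterior Gamma(43, 29/2)
obs 11: x=4 → posterior Gamma(47, 31/2)
obs 12: x=0 → posterior Gamma(47, 33/2)
obs 13: x=6 → posterior Gamma(53, 35/2)
obs 14: x=3 → posterior Gamma(56, 37/2)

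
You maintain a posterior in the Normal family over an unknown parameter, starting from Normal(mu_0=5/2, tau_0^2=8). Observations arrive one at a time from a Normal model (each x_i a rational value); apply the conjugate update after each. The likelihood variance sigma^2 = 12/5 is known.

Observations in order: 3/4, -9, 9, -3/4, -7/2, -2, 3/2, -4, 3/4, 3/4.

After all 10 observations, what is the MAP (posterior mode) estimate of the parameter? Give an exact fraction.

-115/206

obs 1: x=3/4 → posterior Normal(15/13, 24/13)
obs 2: x=-9 → posterior Normal(-75/23, 24/23)
obs 3: x=9 → posterior Normal(5/11, 8/11)
obs 4: x=-3/4 → posterior Normal(15/86, 24/43)
obs 5: x=-7/2 → posterior Normal(-55/106, 24/53)
obs 6: x=-2 → posterior Normal(-95/126, 8/21)
obs 7: x=3/2 → posterior Normal(-65/146, 24/73)
obs 8: x=-4 → posterior Normal(-145/166, 24/83)
obs 9: x=3/4 → posterior Normal(-65/93, 8/31)
obs 10: x=3/4 → posterior Normal(-115/206, 24/103)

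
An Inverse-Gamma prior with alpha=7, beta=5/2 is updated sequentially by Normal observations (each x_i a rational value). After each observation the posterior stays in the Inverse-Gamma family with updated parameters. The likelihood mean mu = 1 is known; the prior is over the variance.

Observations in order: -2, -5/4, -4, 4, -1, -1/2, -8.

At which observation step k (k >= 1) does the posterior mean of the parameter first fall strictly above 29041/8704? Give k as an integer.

k = 5

obs 1: x=-2 → posterior Inverse-Gamma(15/2, 7)
obs 2: x=-5/4 → posterior Inverse-Gamma(8, 305/32)
obs 3: x=-4 → posterior Inverse-Gamma(17/2, 705/32)
obs 4: x=4 → posterior Inverse-Gamma(9, 849/32)
obs 5: x=-1 → posterior Inverse-Gamma(19/2, 913/32)
obs 6: x=-1/2 → posterior Inverse-Gamma(10, 949/32)
obs 7: x=-8 → posterior Inverse-Gamma(21/2, 2245/32)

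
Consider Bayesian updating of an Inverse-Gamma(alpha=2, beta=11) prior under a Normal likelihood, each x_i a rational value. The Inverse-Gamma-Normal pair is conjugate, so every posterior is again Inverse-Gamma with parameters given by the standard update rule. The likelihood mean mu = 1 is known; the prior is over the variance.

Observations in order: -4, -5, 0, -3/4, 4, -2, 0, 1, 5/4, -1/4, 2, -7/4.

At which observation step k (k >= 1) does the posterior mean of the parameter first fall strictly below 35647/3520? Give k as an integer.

obs 1: x=-4 → posterior Inverse-Gamma(5/2, 47/2)
obs 2: x=-5 → posterior Inverse-Gamma(3, 83/2)
obs 3: x=0 → posterior Inverse-Gamma(7/2, 42)
obs 4: x=-3/4 → posterior Inverse-Gamma(4, 1393/32)
obs 5: x=4 → posterior Inverse-Gamma(9/2, 1537/32)
obs 6: x=-2 → posterior Inverse-Gamma(5, 1681/32)
obs 7: x=0 → posterior Inverse-Gamma(11/2, 1697/32)
obs 8: x=1 → posterior Inverse-Gamma(6, 1697/32)
obs 9: x=5/4 → posterior Inverse-Gamma(13/2, 849/16)
obs 10: x=-1/4 → posterior Inverse-Gamma(7, 1723/32)
obs 11: x=2 → posterior Inverse-Gamma(15/2, 1739/32)
obs 12: x=-7/4 → posterior Inverse-Gamma(8, 465/8)

k = 9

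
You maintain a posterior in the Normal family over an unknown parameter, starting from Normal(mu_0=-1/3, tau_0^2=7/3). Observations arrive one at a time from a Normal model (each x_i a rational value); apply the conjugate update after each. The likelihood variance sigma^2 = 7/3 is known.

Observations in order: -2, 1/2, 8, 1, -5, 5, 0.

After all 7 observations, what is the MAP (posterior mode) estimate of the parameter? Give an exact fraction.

obs 1: x=-2 → posterior Normal(-7/6, 7/6)
obs 2: x=1/2 → posterior Normal(-11/18, 7/9)
obs 3: x=8 → posterior Normal(37/24, 7/12)
obs 4: x=1 → posterior Normal(43/30, 7/15)
obs 5: x=-5 → posterior Normal(13/36, 7/18)
obs 6: x=5 → posterior Normal(43/42, 1/3)
obs 7: x=0 → posterior Normal(43/48, 7/24)

43/48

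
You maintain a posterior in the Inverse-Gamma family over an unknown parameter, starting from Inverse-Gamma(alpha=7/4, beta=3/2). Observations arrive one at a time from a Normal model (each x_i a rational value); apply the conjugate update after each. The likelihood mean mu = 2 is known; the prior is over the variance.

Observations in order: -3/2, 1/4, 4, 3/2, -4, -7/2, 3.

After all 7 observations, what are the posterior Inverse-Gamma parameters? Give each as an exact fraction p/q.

alpha=21/4, beta=1437/32

obs 1: x=-3/2 → posterior Inverse-Gamma(9/4, 61/8)
obs 2: x=1/4 → posterior Inverse-Gamma(11/4, 293/32)
obs 3: x=4 → posterior Inverse-Gamma(13/4, 357/32)
obs 4: x=3/2 → posterior Inverse-Gamma(15/4, 361/32)
obs 5: x=-4 → posterior Inverse-Gamma(17/4, 937/32)
obs 6: x=-7/2 → posterior Inverse-Gamma(19/4, 1421/32)
obs 7: x=3 → posterior Inverse-Gamma(21/4, 1437/32)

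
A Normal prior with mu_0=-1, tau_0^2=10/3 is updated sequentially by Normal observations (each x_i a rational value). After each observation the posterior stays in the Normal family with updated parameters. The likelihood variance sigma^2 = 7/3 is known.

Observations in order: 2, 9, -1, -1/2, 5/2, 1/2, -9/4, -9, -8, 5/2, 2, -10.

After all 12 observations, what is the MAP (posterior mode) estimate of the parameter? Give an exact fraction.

obs 1: x=2 → posterior Normal(13/17, 70/51)
obs 2: x=9 → posterior Normal(103/27, 70/81)
obs 3: x=-1 → posterior Normal(93/37, 70/111)
obs 4: x=-1/2 → posterior Normal(88/47, 70/141)
obs 5: x=5/2 → posterior Normal(113/57, 70/171)
obs 6: x=1/2 → posterior Normal(118/67, 70/201)
obs 7: x=-9/4 → posterior Normal(191/154, 10/33)
obs 8: x=-9 → posterior Normal(11/174, 70/261)
obs 9: x=-8 → posterior Normal(-149/194, 70/291)
obs 10: x=5/2 → posterior Normal(-99/214, 70/321)
obs 11: x=2 → posterior Normal(-59/234, 70/351)
obs 12: x=-10 → posterior Normal(-259/254, 70/381)

-259/254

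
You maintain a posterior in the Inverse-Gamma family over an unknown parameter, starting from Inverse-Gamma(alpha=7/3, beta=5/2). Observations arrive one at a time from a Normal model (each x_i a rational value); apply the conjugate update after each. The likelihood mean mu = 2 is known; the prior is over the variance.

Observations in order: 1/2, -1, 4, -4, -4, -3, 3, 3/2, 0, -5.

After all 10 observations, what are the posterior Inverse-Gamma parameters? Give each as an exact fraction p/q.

obs 1: x=1/2 → posterior Inverse-Gamma(17/6, 29/8)
obs 2: x=-1 → posterior Inverse-Gamma(10/3, 65/8)
obs 3: x=4 → posterior Inverse-Gamma(23/6, 81/8)
obs 4: x=-4 → posterior Inverse-Gamma(13/3, 225/8)
obs 5: x=-4 → posterior Inverse-Gamma(29/6, 369/8)
obs 6: x=-3 → posterior Inverse-Gamma(16/3, 469/8)
obs 7: x=3 → posterior Inverse-Gamma(35/6, 473/8)
obs 8: x=3/2 → posterior Inverse-Gamma(19/3, 237/4)
obs 9: x=0 → posterior Inverse-Gamma(41/6, 245/4)
obs 10: x=-5 → posterior Inverse-Gamma(22/3, 343/4)

alpha=22/3, beta=343/4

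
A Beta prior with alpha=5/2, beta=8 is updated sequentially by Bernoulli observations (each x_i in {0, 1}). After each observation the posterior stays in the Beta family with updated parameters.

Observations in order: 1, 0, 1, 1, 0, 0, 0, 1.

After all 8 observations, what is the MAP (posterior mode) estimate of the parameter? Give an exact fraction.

obs 1: x=1 → posterior Beta(7/2, 8)
obs 2: x=0 → posterior Beta(7/2, 9)
obs 3: x=1 → posterior Beta(9/2, 9)
obs 4: x=1 → posterior Beta(11/2, 9)
obs 5: x=0 → posterior Beta(11/2, 10)
obs 6: x=0 → posterior Beta(11/2, 11)
obs 7: x=0 → posterior Beta(11/2, 12)
obs 8: x=1 → posterior Beta(13/2, 12)

1/3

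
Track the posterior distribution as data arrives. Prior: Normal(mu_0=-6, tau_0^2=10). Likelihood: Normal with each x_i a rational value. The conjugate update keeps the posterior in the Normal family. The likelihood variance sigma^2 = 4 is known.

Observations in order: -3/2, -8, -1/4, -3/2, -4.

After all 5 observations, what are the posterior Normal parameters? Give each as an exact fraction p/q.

obs 1: x=-3/2 → posterior Normal(-39/14, 20/7)
obs 2: x=-8 → posterior Normal(-119/24, 5/3)
obs 3: x=-1/4 → posterior Normal(-243/68, 20/17)
obs 4: x=-3/2 → posterior Normal(-273/88, 10/11)
obs 5: x=-4 → posterior Normal(-353/108, 20/27)

mu_0=-353/108, tau_0^2=20/27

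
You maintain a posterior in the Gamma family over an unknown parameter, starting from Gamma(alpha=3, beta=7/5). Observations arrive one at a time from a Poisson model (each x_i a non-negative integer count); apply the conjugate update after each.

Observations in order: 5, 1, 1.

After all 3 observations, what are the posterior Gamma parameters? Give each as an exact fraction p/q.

alpha=10, beta=22/5

obs 1: x=5 → posterior Gamma(8, 12/5)
obs 2: x=1 → posterior Gamma(9, 17/5)
obs 3: x=1 → posterior Gamma(10, 22/5)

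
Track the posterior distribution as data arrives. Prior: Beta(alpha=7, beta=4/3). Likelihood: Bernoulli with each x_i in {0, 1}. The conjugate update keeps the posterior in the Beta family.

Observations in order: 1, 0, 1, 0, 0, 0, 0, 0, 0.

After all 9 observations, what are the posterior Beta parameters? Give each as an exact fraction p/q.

alpha=9, beta=25/3

obs 1: x=1 → posterior Beta(8, 4/3)
obs 2: x=0 → posterior Beta(8, 7/3)
obs 3: x=1 → posterior Beta(9, 7/3)
obs 4: x=0 → posterior Beta(9, 10/3)
obs 5: x=0 → posterior Beta(9, 13/3)
obs 6: x=0 → posterior Beta(9, 16/3)
obs 7: x=0 → posterior Beta(9, 19/3)
obs 8: x=0 → posterior Beta(9, 22/3)
obs 9: x=0 → posterior Beta(9, 25/3)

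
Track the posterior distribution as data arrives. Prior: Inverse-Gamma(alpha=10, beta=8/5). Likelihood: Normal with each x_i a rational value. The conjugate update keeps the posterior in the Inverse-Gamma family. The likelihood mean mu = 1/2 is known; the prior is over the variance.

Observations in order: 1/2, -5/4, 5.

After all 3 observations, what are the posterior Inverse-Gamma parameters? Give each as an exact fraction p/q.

alpha=23/2, beta=2121/160

obs 1: x=1/2 → posterior Inverse-Gamma(21/2, 8/5)
obs 2: x=-5/4 → posterior Inverse-Gamma(11, 501/160)
obs 3: x=5 → posterior Inverse-Gamma(23/2, 2121/160)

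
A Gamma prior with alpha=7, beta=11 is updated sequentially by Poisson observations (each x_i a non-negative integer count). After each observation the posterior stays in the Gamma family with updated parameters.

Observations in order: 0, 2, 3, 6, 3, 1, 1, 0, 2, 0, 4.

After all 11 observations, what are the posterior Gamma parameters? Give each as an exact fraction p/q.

obs 1: x=0 → posterior Gamma(7, 12)
obs 2: x=2 → posterior Gamma(9, 13)
obs 3: x=3 → posterior Gamma(12, 14)
obs 4: x=6 → posterior Gamma(18, 15)
obs 5: x=3 → posterior Gamma(21, 16)
obs 6: x=1 → posterior Gamma(22, 17)
obs 7: x=1 → posterior Gamma(23, 18)
obs 8: x=0 → posterior Gamma(23, 19)
obs 9: x=2 → posterior Gamma(25, 20)
obs 10: x=0 → posterior Gamma(25, 21)
obs 11: x=4 → posterior Gamma(29, 22)

alpha=29, beta=22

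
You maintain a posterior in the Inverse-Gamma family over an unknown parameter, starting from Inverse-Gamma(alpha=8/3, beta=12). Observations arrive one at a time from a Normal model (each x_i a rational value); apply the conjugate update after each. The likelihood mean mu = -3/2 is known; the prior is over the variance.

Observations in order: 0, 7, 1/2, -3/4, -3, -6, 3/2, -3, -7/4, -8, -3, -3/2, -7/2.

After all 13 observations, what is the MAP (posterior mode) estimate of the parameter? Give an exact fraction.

4449/488

obs 1: x=0 → posterior Inverse-Gamma(19/6, 105/8)
obs 2: x=7 → posterior Inverse-Gamma(11/3, 197/4)
obs 3: x=1/2 → posterior Inverse-Gamma(25/6, 205/4)
obs 4: x=-3/4 → posterior Inverse-Gamma(14/3, 1649/32)
obs 5: x=-3 → posterior Inverse-Gamma(31/6, 1685/32)
obs 6: x=-6 → posterior Inverse-Gamma(17/3, 2009/32)
obs 7: x=3/2 → posterior Inverse-Gamma(37/6, 2153/32)
obs 8: x=-3 → posterior Inverse-Gamma(20/3, 2189/32)
obs 9: x=-7/4 → posterior Inverse-Gamma(43/6, 1095/16)
obs 10: x=-8 → posterior Inverse-Gamma(23/3, 1433/16)
obs 11: x=-3 → posterior Inverse-Gamma(49/6, 1451/16)
obs 12: x=-3/2 → posterior Inverse-Gamma(26/3, 1451/16)
obs 13: x=-7/2 → posterior Inverse-Gamma(55/6, 1483/16)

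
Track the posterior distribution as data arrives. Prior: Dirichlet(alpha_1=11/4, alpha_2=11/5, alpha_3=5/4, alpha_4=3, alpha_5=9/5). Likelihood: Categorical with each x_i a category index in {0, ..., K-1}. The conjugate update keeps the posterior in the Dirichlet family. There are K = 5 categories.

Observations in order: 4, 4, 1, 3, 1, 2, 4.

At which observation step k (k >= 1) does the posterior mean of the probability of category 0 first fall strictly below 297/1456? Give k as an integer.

k = 3

obs 1: x=4 → posterior Dirichlet(11/4, 11/5, 5/4, 3, 14/5)
obs 2: x=4 → posterior Dirichlet(11/4, 11/5, 5/4, 3, 19/5)
obs 3: x=1 → posterior Dirichlet(11/4, 16/5, 5/4, 3, 19/5)
obs 4: x=3 → posterior Dirichlet(11/4, 16/5, 5/4, 4, 19/5)
obs 5: x=1 → posterior Dirichlet(11/4, 21/5, 5/4, 4, 19/5)
obs 6: x=2 → posterior Dirichlet(11/4, 21/5, 9/4, 4, 19/5)
obs 7: x=4 → posterior Dirichlet(11/4, 21/5, 9/4, 4, 24/5)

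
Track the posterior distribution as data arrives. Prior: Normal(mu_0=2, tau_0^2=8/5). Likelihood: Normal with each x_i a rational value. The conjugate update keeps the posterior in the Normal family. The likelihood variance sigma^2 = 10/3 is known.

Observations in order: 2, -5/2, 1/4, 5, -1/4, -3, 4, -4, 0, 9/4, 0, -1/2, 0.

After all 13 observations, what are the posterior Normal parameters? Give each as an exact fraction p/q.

obs 1: x=2 → posterior Normal(2, 40/37)
obs 2: x=-5/2 → posterior Normal(44/49, 40/49)
obs 3: x=1/4 → posterior Normal(47/61, 40/61)
obs 4: x=5 → posterior Normal(107/73, 40/73)
obs 5: x=-1/4 → posterior Normal(104/85, 8/17)
obs 6: x=-3 → posterior Normal(68/97, 40/97)
obs 7: x=4 → posterior Normal(116/109, 40/109)
obs 8: x=-4 → posterior Normal(68/121, 40/121)
obs 9: x=0 → posterior Normal(68/133, 40/133)
obs 10: x=9/4 → posterior Normal(19/29, 8/29)
obs 11: x=0 → posterior Normal(95/157, 40/157)
obs 12: x=-1/2 → posterior Normal(89/169, 40/169)
obs 13: x=0 → posterior Normal(89/181, 40/181)

mu_0=89/181, tau_0^2=40/181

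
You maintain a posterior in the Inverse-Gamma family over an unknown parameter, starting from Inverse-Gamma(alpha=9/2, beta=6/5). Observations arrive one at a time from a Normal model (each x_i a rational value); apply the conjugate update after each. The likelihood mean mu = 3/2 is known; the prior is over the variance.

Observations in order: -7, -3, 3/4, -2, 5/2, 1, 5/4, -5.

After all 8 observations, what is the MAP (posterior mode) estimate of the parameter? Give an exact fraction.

obs 1: x=-7 → posterior Inverse-Gamma(5, 1493/40)
obs 2: x=-3 → posterior Inverse-Gamma(11/2, 949/20)
obs 3: x=3/4 → posterior Inverse-Gamma(6, 7637/160)
obs 4: x=-2 → posterior Inverse-Gamma(13/2, 8617/160)
obs 5: x=5/2 → posterior Inverse-Gamma(7, 8697/160)
obs 6: x=1 → posterior Inverse-Gamma(15/2, 8717/160)
obs 7: x=5/4 → posterior Inverse-Gamma(8, 4361/80)
obs 8: x=-5 → posterior Inverse-Gamma(17/2, 6051/80)

6051/760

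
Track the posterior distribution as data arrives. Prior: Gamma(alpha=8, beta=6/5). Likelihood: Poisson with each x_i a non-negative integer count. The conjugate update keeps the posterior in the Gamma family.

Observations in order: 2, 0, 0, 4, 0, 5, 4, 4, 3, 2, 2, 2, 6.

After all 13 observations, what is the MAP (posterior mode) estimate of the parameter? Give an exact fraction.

205/71

obs 1: x=2 → posterior Gamma(10, 11/5)
obs 2: x=0 → posterior Gamma(10, 16/5)
obs 3: x=0 → posterior Gamma(10, 21/5)
obs 4: x=4 → posterior Gamma(14, 26/5)
obs 5: x=0 → posterior Gamma(14, 31/5)
obs 6: x=5 → posterior Gamma(19, 36/5)
obs 7: x=4 → posterior Gamma(23, 41/5)
obs 8: x=4 → posterior Gamma(27, 46/5)
obs 9: x=3 → posterior Gamma(30, 51/5)
obs 10: x=2 → posterior Gamma(32, 56/5)
obs 11: x=2 → posterior Gamma(34, 61/5)
obs 12: x=2 → posterior Gamma(36, 66/5)
obs 13: x=6 → posterior Gamma(42, 71/5)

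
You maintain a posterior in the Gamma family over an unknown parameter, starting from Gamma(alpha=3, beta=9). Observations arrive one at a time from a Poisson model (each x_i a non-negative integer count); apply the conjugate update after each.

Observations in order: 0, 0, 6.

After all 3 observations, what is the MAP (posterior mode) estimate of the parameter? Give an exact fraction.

obs 1: x=0 → posterior Gamma(3, 10)
obs 2: x=0 → posterior Gamma(3, 11)
obs 3: x=6 → posterior Gamma(9, 12)

2/3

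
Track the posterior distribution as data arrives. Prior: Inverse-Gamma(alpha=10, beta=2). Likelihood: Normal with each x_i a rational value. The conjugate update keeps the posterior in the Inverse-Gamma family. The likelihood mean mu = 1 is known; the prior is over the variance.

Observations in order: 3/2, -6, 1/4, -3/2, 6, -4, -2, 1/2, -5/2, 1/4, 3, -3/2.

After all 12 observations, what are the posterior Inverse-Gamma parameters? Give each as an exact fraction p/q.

alpha=16, beta=1139/16

obs 1: x=3/2 → posterior Inverse-Gamma(21/2, 17/8)
obs 2: x=-6 → posterior Inverse-Gamma(11, 213/8)
obs 3: x=1/4 → posterior Inverse-Gamma(23/2, 861/32)
obs 4: x=-3/2 → posterior Inverse-Gamma(12, 961/32)
obs 5: x=6 → posterior Inverse-Gamma(25/2, 1361/32)
obs 6: x=-4 → posterior Inverse-Gamma(13, 1761/32)
obs 7: x=-2 → posterior Inverse-Gamma(27/2, 1905/32)
obs 8: x=1/2 → posterior Inverse-Gamma(14, 1909/32)
obs 9: x=-5/2 → posterior Inverse-Gamma(29/2, 2105/32)
obs 10: x=1/4 → posterior Inverse-Gamma(15, 1057/16)
obs 11: x=3 → posterior Inverse-Gamma(31/2, 1089/16)
obs 12: x=-3/2 → posterior Inverse-Gamma(16, 1139/16)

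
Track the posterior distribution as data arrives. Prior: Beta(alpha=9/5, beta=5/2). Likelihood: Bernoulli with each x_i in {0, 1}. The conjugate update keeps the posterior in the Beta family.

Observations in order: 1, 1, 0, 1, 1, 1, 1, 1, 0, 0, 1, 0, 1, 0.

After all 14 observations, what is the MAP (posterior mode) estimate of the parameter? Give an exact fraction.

obs 1: x=1 → posterior Beta(14/5, 5/2)
obs 2: x=1 → posterior Beta(19/5, 5/2)
obs 3: x=0 → posterior Beta(19/5, 7/2)
obs 4: x=1 → posterior Beta(24/5, 7/2)
obs 5: x=1 → posterior Beta(29/5, 7/2)
obs 6: x=1 → posterior Beta(34/5, 7/2)
obs 7: x=1 → posterior Beta(39/5, 7/2)
obs 8: x=1 → posterior Beta(44/5, 7/2)
obs 9: x=0 → posterior Beta(44/5, 9/2)
obs 10: x=0 → posterior Beta(44/5, 11/2)
obs 11: x=1 → posterior Beta(49/5, 11/2)
obs 12: x=0 → posterior Beta(49/5, 13/2)
obs 13: x=1 → posterior Beta(54/5, 13/2)
obs 14: x=0 → posterior Beta(54/5, 15/2)

98/163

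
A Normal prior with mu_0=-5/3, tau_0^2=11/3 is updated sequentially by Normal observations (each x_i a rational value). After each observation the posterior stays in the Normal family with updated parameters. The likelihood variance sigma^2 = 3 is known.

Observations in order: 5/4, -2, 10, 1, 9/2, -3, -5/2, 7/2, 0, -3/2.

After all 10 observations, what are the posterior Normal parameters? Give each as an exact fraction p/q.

mu_0=435/476, tau_0^2=33/119

obs 1: x=5/4 → posterior Normal(-1/16, 33/20)
obs 2: x=-2 → posterior Normal(-3/4, 33/31)
obs 3: x=10 → posterior Normal(347/168, 11/14)
obs 4: x=1 → posterior Normal(391/212, 33/53)
obs 5: x=9/2 → posterior Normal(589/256, 33/64)
obs 6: x=-3 → posterior Normal(457/300, 11/25)
obs 7: x=-5/2 → posterior Normal(347/344, 33/86)
obs 8: x=7/2 → posterior Normal(501/388, 33/97)
obs 9: x=0 → posterior Normal(167/144, 11/36)
obs 10: x=-3/2 → posterior Normal(435/476, 33/119)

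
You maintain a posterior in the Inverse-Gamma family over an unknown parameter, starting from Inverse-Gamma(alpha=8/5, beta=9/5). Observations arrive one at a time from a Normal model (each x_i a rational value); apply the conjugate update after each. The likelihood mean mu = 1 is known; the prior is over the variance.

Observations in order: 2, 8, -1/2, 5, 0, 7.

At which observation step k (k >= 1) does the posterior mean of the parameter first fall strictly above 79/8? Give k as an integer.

obs 1: x=2 → posterior Inverse-Gamma(21/10, 23/10)
obs 2: x=8 → posterior Inverse-Gamma(13/5, 134/5)
obs 3: x=-1/2 → posterior Inverse-Gamma(31/10, 1117/40)
obs 4: x=5 → posterior Inverse-Gamma(18/5, 1437/40)
obs 5: x=0 → posterior Inverse-Gamma(41/10, 1457/40)
obs 6: x=7 → posterior Inverse-Gamma(23/5, 2177/40)

k = 2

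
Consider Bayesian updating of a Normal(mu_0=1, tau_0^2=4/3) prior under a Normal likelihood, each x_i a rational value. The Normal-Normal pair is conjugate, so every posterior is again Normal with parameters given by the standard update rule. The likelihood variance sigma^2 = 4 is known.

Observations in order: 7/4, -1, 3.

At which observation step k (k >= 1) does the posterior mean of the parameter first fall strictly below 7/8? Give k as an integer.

obs 1: x=7/4 → posterior Normal(19/16, 1)
obs 2: x=-1 → posterior Normal(3/4, 4/5)
obs 3: x=3 → posterior Normal(9/8, 2/3)

k = 2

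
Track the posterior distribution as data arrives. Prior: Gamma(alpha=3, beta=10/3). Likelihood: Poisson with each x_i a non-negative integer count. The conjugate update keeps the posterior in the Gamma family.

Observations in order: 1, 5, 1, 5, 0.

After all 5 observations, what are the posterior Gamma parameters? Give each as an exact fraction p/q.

alpha=15, beta=25/3

obs 1: x=1 → posterior Gamma(4, 13/3)
obs 2: x=5 → posterior Gamma(9, 16/3)
obs 3: x=1 → posterior Gamma(10, 19/3)
obs 4: x=5 → posterior Gamma(15, 22/3)
obs 5: x=0 → posterior Gamma(15, 25/3)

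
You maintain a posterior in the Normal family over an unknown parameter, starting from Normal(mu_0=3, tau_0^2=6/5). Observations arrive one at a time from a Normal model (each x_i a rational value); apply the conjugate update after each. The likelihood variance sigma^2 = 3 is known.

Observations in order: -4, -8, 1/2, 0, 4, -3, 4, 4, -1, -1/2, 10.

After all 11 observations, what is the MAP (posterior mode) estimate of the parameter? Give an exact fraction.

obs 1: x=-4 → posterior Normal(1, 6/7)
obs 2: x=-8 → posterior Normal(-1, 2/3)
obs 3: x=1/2 → posterior Normal(-8/11, 6/11)
obs 4: x=0 → posterior Normal(-8/13, 6/13)
obs 5: x=4 → posterior Normal(0, 2/5)
obs 6: x=-3 → posterior Normal(-6/17, 6/17)
obs 7: x=4 → posterior Normal(2/19, 6/19)
obs 8: x=4 → posterior Normal(10/21, 2/7)
obs 9: x=-1 → posterior Normal(8/23, 6/23)
obs 10: x=-1/2 → posterior Normal(7/25, 6/25)
obs 11: x=10 → posterior Normal(1, 2/9)

1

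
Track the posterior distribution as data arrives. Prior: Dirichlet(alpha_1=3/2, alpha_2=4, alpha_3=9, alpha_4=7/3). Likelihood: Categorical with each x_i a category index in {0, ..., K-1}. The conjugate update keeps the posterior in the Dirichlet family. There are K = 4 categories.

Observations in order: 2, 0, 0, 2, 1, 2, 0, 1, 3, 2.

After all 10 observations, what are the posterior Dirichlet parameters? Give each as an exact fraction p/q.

obs 1: x=2 → posterior Dirichlet(3/2, 4, 10, 7/3)
obs 2: x=0 → posterior Dirichlet(5/2, 4, 10, 7/3)
obs 3: x=0 → posterior Dirichlet(7/2, 4, 10, 7/3)
obs 4: x=2 → posterior Dirichlet(7/2, 4, 11, 7/3)
obs 5: x=1 → posterior Dirichlet(7/2, 5, 11, 7/3)
obs 6: x=2 → posterior Dirichlet(7/2, 5, 12, 7/3)
obs 7: x=0 → posterior Dirichlet(9/2, 5, 12, 7/3)
obs 8: x=1 → posterior Dirichlet(9/2, 6, 12, 7/3)
obs 9: x=3 → posterior Dirichlet(9/2, 6, 12, 10/3)
obs 10: x=2 → posterior Dirichlet(9/2, 6, 13, 10/3)

alpha_1=9/2, alpha_2=6, alpha_3=13, alpha_4=10/3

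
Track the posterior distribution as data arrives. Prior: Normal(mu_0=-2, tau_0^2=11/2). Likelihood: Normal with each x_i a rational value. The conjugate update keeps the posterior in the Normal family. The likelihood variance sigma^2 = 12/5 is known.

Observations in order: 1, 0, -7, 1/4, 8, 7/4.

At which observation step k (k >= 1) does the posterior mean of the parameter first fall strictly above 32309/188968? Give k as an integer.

obs 1: x=1 → posterior Normal(7/79, 132/79)
obs 2: x=0 → posterior Normal(7/134, 66/67)
obs 3: x=-7 → posterior Normal(-2, 44/63)
obs 4: x=1/4 → posterior Normal(-1457/976, 33/61)
obs 5: x=8 → posterior Normal(303/1196, 132/299)
obs 6: x=7/4 → posterior Normal(86/177, 22/59)

k = 5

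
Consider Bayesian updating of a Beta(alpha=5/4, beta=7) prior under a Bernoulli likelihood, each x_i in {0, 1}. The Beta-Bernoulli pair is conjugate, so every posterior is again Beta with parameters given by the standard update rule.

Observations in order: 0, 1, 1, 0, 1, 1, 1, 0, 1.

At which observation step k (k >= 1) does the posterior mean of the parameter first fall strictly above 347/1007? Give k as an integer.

obs 1: x=0 → posterior Beta(5/4, 8)
obs 2: x=1 → posterior Beta(9/4, 8)
obs 3: x=1 → posterior Beta(13/4, 8)
obs 4: x=0 → posterior Beta(13/4, 9)
obs 5: x=1 → posterior Beta(17/4, 9)
obs 6: x=1 → posterior Beta(21/4, 9)
obs 7: x=1 → posterior Beta(25/4, 9)
obs 8: x=0 → posterior Beta(25/4, 10)
obs 9: x=1 → posterior Beta(29/4, 10)

k = 6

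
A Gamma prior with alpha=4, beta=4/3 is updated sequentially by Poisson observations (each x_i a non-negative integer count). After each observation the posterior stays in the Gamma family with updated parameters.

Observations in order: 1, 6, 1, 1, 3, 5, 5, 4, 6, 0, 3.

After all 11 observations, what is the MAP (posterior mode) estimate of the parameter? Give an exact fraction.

114/37

obs 1: x=1 → posterior Gamma(5, 7/3)
obs 2: x=6 → posterior Gamma(11, 10/3)
obs 3: x=1 → posterior Gamma(12, 13/3)
obs 4: x=1 → posterior Gamma(13, 16/3)
obs 5: x=3 → posterior Gamma(16, 19/3)
obs 6: x=5 → posterior Gamma(21, 22/3)
obs 7: x=5 → posterior Gamma(26, 25/3)
obs 8: x=4 → posterior Gamma(30, 28/3)
obs 9: x=6 → posterior Gamma(36, 31/3)
obs 10: x=0 → posterior Gamma(36, 34/3)
obs 11: x=3 → posterior Gamma(39, 37/3)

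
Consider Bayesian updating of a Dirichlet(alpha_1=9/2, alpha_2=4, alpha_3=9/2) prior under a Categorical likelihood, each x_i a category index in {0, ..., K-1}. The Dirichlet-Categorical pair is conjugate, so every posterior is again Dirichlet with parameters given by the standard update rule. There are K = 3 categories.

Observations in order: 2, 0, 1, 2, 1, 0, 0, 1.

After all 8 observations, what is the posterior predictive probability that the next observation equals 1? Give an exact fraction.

obs 1: x=2 → posterior Dirichlet(9/2, 4, 11/2)
obs 2: x=0 → posterior Dirichlet(11/2, 4, 11/2)
obs 3: x=1 → posterior Dirichlet(11/2, 5, 11/2)
obs 4: x=2 → posterior Dirichlet(11/2, 5, 13/2)
obs 5: x=1 → posterior Dirichlet(11/2, 6, 13/2)
obs 6: x=0 → posterior Dirichlet(13/2, 6, 13/2)
obs 7: x=0 → posterior Dirichlet(15/2, 6, 13/2)
obs 8: x=1 → posterior Dirichlet(15/2, 7, 13/2)

1/3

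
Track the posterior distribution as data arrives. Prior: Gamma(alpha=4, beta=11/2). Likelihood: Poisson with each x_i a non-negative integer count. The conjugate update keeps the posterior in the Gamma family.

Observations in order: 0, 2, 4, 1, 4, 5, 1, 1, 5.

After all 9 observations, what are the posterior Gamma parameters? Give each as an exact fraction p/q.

obs 1: x=0 → posterior Gamma(4, 13/2)
obs 2: x=2 → posterior Gamma(6, 15/2)
obs 3: x=4 → posterior Gamma(10, 17/2)
obs 4: x=1 → posterior Gamma(11, 19/2)
obs 5: x=4 → posterior Gamma(15, 21/2)
obs 6: x=5 → posterior Gamma(20, 23/2)
obs 7: x=1 → posterior Gamma(21, 25/2)
obs 8: x=1 → posterior Gamma(22, 27/2)
obs 9: x=5 → posterior Gamma(27, 29/2)

alpha=27, beta=29/2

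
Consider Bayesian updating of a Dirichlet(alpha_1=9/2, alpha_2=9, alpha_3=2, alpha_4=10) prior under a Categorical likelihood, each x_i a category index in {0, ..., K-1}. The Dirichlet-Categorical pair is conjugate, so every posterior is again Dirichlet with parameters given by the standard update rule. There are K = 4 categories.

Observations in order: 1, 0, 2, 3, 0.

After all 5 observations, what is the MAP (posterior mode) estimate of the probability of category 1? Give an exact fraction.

18/53

obs 1: x=1 → posterior Dirichlet(9/2, 10, 2, 10)
obs 2: x=0 → posterior Dirichlet(11/2, 10, 2, 10)
obs 3: x=2 → posterior Dirichlet(11/2, 10, 3, 10)
obs 4: x=3 → posterior Dirichlet(11/2, 10, 3, 11)
obs 5: x=0 → posterior Dirichlet(13/2, 10, 3, 11)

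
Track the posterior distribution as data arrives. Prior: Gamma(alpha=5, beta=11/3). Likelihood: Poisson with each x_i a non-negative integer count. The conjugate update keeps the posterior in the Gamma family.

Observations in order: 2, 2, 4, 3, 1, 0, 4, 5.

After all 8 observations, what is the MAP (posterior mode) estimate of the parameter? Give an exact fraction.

15/7

obs 1: x=2 → posterior Gamma(7, 14/3)
obs 2: x=2 → posterior Gamma(9, 17/3)
obs 3: x=4 → posterior Gamma(13, 20/3)
obs 4: x=3 → posterior Gamma(16, 23/3)
obs 5: x=1 → posterior Gamma(17, 26/3)
obs 6: x=0 → posterior Gamma(17, 29/3)
obs 7: x=4 → posterior Gamma(21, 32/3)
obs 8: x=5 → posterior Gamma(26, 35/3)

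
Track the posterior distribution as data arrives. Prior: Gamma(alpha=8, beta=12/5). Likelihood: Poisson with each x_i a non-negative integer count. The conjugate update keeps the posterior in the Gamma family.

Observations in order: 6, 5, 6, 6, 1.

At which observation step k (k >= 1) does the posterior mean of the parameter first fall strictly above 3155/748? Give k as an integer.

k = 2

obs 1: x=6 → posterior Gamma(14, 17/5)
obs 2: x=5 → posterior Gamma(19, 22/5)
obs 3: x=6 → posterior Gamma(25, 27/5)
obs 4: x=6 → posterior Gamma(31, 32/5)
obs 5: x=1 → posterior Gamma(32, 37/5)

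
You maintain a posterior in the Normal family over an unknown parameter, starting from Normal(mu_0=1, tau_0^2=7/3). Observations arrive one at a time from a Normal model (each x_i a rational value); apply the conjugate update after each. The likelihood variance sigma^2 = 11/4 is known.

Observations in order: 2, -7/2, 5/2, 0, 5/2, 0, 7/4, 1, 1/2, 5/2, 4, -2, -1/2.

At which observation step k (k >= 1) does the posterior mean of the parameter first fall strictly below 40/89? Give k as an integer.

k = 2

obs 1: x=2 → posterior Normal(89/61, 77/61)
obs 2: x=-7/2 → posterior Normal(-9/89, 77/89)
obs 3: x=5/2 → posterior Normal(61/117, 77/117)
obs 4: x=0 → posterior Normal(61/145, 77/145)
obs 5: x=5/2 → posterior Normal(131/173, 77/173)
obs 6: x=0 → posterior Normal(131/201, 77/201)
obs 7: x=7/4 → posterior Normal(180/229, 77/229)
obs 8: x=1 → posterior Normal(208/257, 77/257)
obs 9: x=1/2 → posterior Normal(74/95, 77/285)
obs 10: x=5/2 → posterior Normal(292/313, 77/313)
obs 11: x=4 → posterior Normal(404/341, 7/31)
obs 12: x=-2 → posterior Normal(116/123, 77/369)
obs 13: x=-1/2 → posterior Normal(334/397, 77/397)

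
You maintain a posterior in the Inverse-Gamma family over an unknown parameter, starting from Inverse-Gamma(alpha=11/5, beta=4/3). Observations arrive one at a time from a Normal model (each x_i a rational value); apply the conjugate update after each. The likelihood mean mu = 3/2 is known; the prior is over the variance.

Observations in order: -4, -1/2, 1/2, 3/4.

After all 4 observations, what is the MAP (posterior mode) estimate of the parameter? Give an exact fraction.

9235/2496

obs 1: x=-4 → posterior Inverse-Gamma(27/10, 395/24)
obs 2: x=-1/2 → posterior Inverse-Gamma(16/5, 443/24)
obs 3: x=1/2 → posterior Inverse-Gamma(37/10, 455/24)
obs 4: x=3/4 → posterior Inverse-Gamma(21/5, 1847/96)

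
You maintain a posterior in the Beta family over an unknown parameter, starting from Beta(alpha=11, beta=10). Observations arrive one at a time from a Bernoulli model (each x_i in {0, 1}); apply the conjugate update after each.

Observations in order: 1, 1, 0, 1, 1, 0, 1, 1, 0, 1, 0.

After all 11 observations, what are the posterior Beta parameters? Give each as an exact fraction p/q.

alpha=18, beta=14

obs 1: x=1 → posterior Beta(12, 10)
obs 2: x=1 → posterior Beta(13, 10)
obs 3: x=0 → posterior Beta(13, 11)
obs 4: x=1 → posterior Beta(14, 11)
obs 5: x=1 → posterior Beta(15, 11)
obs 6: x=0 → posterior Beta(15, 12)
obs 7: x=1 → posterior Beta(16, 12)
obs 8: x=1 → posterior Beta(17, 12)
obs 9: x=0 → posterior Beta(17, 13)
obs 10: x=1 → posterior Beta(18, 13)
obs 11: x=0 → posterior Beta(18, 14)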